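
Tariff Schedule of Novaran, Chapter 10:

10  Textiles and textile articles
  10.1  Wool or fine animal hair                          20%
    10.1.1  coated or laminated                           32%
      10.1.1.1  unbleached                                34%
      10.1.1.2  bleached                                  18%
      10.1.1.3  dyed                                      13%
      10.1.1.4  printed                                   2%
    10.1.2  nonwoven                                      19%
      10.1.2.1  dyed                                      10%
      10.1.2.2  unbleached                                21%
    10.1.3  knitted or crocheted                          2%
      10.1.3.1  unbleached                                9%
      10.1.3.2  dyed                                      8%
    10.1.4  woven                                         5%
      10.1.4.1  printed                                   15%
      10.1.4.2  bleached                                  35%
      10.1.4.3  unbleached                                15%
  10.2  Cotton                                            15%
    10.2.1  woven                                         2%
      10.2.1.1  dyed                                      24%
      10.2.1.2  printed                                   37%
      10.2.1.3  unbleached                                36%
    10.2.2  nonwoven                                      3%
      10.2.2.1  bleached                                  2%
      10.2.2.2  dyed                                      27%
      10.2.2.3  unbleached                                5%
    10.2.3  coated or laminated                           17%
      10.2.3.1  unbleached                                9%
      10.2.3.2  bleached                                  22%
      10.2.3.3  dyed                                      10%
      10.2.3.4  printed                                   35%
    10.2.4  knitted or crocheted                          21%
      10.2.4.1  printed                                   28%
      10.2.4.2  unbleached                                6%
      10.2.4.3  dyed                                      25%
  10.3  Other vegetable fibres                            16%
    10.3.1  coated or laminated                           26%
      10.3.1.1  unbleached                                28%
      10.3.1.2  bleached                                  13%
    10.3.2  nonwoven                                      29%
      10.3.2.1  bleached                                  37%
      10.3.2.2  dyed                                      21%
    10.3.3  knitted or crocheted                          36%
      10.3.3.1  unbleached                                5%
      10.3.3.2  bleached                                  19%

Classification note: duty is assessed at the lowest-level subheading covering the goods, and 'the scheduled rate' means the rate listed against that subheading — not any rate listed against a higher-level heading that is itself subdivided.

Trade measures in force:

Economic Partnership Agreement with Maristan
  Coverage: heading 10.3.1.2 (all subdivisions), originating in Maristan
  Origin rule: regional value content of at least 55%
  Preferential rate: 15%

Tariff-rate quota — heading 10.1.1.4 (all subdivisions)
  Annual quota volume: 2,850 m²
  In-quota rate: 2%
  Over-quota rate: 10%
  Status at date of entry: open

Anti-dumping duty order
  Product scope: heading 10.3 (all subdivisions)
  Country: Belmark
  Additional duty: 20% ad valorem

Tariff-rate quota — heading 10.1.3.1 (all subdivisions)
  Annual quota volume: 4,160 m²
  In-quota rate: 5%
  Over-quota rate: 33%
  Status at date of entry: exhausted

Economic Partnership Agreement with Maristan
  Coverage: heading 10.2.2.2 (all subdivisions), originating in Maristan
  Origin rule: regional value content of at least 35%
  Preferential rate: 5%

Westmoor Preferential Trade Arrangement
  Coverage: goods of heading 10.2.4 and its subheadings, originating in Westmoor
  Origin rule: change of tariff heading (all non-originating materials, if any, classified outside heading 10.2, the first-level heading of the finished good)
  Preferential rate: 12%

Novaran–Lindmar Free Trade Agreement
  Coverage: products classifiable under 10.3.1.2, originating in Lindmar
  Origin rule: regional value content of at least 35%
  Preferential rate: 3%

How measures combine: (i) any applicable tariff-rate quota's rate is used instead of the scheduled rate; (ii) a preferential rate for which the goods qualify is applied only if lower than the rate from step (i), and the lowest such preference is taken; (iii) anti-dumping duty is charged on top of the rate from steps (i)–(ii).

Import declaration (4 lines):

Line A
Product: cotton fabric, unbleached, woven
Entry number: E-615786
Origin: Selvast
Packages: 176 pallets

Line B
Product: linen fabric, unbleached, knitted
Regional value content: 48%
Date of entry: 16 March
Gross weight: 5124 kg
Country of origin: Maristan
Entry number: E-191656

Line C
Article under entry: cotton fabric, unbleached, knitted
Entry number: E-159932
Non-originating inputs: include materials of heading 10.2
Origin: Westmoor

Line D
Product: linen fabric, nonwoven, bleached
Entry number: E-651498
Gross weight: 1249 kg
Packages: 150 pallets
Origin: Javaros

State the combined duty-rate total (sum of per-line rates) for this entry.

Line A: cotton → 10.2; woven → 10.2.1; unbleached → 10.2.1.3. Scheduled 36%. No special measure applies. → 36%.
Line B: linen → 10.3; knitted → 10.3.3; unbleached → 10.3.3.1. Scheduled 5%. Maristan agreement on 10.3.1.2: 10.3.3.1 not covered; Maristan agreement on 10.2.2.2: 10.3.3.1 not covered. → 5%.
Line C: cotton → 10.2; knitted → 10.2.4; unbleached → 10.2.4.2. Scheduled 6%. Westmoor agreement on 10.2.4: CTH not met. → 6%.
Line D: linen → 10.3; nonwoven → 10.3.2; bleached → 10.3.2.1. Scheduled 37%. No special measure applies. → 37%.
Sum: 36% + 5% + 6% + 37% = 84%.

84%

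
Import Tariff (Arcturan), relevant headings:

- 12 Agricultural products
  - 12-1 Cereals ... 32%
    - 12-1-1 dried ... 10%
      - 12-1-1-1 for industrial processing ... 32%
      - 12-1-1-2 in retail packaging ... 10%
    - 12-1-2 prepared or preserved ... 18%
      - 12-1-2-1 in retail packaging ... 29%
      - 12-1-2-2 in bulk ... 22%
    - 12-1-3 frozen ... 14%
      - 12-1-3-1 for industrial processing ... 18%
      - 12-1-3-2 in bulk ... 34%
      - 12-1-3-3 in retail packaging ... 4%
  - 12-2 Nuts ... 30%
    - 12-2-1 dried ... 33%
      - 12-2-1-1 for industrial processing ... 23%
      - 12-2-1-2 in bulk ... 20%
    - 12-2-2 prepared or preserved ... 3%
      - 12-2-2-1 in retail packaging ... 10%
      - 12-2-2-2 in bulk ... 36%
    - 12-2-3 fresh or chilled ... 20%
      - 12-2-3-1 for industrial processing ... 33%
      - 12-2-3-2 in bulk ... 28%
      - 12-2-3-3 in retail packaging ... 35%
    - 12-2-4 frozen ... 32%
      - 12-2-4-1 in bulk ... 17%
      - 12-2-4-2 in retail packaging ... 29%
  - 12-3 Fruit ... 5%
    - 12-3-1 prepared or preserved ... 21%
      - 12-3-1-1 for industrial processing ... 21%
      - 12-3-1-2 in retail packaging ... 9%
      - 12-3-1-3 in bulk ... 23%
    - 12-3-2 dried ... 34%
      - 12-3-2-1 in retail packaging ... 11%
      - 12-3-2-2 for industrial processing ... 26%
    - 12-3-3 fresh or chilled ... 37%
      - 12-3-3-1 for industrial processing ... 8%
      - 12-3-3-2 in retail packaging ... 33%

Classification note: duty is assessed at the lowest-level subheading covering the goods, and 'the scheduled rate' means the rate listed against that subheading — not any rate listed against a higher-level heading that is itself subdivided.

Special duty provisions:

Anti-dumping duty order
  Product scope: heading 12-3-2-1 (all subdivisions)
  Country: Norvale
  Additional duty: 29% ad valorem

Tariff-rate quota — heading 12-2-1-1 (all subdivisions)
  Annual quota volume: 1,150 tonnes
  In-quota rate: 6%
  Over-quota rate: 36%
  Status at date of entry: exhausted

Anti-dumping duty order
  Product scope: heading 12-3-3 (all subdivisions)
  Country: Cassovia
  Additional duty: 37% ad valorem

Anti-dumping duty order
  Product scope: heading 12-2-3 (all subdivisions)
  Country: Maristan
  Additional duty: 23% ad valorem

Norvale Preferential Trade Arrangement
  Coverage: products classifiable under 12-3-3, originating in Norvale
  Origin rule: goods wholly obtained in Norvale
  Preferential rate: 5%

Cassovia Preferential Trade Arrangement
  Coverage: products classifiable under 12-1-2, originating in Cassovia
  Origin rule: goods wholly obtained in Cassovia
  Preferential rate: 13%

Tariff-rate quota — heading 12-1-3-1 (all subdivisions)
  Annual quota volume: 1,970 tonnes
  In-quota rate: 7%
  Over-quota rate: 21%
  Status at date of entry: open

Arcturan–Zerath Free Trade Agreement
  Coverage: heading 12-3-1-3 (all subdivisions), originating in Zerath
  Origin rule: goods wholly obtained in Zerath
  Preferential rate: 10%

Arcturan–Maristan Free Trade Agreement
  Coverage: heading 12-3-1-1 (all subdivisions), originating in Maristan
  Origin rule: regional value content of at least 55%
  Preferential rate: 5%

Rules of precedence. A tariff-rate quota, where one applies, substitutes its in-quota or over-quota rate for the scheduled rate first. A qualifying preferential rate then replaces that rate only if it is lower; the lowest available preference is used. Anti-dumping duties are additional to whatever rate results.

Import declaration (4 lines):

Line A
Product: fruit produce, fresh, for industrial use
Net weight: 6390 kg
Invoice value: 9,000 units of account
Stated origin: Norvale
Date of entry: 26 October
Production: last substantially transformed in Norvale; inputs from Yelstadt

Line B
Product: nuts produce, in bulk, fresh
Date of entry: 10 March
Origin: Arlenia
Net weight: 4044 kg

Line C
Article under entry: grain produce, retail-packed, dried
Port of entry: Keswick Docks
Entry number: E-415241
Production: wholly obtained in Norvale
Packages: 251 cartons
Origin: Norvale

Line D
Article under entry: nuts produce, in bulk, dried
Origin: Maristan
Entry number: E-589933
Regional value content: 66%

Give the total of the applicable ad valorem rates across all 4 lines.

66%

Line A: fruit → 12-3; fresh → 12-3-3; for industrial use → 12-3-3-1. Scheduled 8%. Norvale agreement on 12-3-3: not wholly obtained. → 8%.
Line B: nuts → 12-2; fresh → 12-2-3; in bulk → 12-2-3-2. Scheduled 28%. No special measure applies. → 28%.
Line C: grain → 12-1; dried → 12-1-1; retail-packed → 12-1-1-2. Scheduled 10%. Norvale agreement on 12-3-3: 12-1-1-2 not covered. → 10%.
Line D: nuts → 12-2; dried → 12-2-1; in bulk → 12-2-1-2. Scheduled 20%. Maristan agreement on 12-3-1-1: 12-2-1-2 not covered. → 20%.
Sum: 8% + 28% + 10% + 20% = 66%.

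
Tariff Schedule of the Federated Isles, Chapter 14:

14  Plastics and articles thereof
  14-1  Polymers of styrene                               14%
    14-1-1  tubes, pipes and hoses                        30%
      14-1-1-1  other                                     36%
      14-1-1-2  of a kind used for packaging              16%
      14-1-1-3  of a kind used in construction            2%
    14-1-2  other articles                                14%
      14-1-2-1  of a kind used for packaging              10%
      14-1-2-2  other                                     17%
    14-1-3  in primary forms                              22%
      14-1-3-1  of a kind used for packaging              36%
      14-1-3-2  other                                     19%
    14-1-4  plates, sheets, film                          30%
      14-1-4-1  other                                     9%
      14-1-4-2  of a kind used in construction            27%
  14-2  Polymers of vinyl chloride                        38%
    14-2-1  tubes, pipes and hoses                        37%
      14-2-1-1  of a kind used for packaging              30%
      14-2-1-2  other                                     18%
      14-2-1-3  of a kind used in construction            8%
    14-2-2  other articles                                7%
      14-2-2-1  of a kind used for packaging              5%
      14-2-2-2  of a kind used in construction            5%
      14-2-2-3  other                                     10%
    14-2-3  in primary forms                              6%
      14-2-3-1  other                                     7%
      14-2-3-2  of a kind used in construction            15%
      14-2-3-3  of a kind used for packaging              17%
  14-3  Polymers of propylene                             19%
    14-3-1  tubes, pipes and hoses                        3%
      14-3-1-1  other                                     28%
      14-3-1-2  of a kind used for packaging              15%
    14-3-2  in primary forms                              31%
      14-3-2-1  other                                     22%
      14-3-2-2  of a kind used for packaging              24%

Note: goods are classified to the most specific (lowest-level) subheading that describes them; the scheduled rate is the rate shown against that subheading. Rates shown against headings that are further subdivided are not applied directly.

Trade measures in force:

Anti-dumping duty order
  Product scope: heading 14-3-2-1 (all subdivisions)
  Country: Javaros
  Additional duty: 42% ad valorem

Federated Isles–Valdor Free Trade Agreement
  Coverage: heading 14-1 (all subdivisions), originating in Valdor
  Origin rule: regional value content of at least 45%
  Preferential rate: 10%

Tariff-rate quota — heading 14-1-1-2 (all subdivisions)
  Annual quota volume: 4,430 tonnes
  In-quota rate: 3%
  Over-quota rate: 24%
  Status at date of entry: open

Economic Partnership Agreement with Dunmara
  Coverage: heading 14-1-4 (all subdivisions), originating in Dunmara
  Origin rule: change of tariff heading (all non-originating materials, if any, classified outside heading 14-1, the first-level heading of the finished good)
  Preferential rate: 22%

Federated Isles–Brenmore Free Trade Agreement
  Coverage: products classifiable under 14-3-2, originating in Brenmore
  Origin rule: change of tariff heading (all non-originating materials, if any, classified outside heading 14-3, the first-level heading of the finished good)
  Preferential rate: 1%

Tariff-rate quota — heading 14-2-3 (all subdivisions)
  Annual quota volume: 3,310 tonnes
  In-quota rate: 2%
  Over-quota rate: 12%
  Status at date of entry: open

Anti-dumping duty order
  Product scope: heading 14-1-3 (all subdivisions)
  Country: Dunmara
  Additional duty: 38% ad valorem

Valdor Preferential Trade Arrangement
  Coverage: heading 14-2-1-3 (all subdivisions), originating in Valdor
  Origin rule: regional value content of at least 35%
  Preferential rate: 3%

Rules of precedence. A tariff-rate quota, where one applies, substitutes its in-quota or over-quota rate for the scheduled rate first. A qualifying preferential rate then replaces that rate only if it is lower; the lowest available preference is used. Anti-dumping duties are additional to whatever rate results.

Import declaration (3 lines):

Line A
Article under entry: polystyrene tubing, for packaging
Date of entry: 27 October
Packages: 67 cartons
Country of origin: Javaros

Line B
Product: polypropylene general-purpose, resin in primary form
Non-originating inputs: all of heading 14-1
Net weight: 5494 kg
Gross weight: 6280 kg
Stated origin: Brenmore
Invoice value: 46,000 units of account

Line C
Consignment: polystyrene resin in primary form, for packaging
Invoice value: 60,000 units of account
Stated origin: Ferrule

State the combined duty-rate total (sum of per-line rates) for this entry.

40%

Line A: polystyrene → 14-1; tubing → 14-1-1; for packaging → 14-1-1-2. Scheduled 16%. quota on 14-1-1-2 open → in-quota 3%. → 3%.
Line B: polypropylene → 14-3; resin in primary form → 14-3-2; general-purpose → 14-3-2-1. Scheduled 22%. Brenmore agreement on 14-3-2: CTH met → 1% available; preferential 1%. → 1%.
Line C: polystyrene → 14-1; resin in primary form → 14-1-3; for packaging → 14-1-3-1. Scheduled 36%. No special measure applies. → 36%.
Sum: 3% + 1% + 36% = 40%.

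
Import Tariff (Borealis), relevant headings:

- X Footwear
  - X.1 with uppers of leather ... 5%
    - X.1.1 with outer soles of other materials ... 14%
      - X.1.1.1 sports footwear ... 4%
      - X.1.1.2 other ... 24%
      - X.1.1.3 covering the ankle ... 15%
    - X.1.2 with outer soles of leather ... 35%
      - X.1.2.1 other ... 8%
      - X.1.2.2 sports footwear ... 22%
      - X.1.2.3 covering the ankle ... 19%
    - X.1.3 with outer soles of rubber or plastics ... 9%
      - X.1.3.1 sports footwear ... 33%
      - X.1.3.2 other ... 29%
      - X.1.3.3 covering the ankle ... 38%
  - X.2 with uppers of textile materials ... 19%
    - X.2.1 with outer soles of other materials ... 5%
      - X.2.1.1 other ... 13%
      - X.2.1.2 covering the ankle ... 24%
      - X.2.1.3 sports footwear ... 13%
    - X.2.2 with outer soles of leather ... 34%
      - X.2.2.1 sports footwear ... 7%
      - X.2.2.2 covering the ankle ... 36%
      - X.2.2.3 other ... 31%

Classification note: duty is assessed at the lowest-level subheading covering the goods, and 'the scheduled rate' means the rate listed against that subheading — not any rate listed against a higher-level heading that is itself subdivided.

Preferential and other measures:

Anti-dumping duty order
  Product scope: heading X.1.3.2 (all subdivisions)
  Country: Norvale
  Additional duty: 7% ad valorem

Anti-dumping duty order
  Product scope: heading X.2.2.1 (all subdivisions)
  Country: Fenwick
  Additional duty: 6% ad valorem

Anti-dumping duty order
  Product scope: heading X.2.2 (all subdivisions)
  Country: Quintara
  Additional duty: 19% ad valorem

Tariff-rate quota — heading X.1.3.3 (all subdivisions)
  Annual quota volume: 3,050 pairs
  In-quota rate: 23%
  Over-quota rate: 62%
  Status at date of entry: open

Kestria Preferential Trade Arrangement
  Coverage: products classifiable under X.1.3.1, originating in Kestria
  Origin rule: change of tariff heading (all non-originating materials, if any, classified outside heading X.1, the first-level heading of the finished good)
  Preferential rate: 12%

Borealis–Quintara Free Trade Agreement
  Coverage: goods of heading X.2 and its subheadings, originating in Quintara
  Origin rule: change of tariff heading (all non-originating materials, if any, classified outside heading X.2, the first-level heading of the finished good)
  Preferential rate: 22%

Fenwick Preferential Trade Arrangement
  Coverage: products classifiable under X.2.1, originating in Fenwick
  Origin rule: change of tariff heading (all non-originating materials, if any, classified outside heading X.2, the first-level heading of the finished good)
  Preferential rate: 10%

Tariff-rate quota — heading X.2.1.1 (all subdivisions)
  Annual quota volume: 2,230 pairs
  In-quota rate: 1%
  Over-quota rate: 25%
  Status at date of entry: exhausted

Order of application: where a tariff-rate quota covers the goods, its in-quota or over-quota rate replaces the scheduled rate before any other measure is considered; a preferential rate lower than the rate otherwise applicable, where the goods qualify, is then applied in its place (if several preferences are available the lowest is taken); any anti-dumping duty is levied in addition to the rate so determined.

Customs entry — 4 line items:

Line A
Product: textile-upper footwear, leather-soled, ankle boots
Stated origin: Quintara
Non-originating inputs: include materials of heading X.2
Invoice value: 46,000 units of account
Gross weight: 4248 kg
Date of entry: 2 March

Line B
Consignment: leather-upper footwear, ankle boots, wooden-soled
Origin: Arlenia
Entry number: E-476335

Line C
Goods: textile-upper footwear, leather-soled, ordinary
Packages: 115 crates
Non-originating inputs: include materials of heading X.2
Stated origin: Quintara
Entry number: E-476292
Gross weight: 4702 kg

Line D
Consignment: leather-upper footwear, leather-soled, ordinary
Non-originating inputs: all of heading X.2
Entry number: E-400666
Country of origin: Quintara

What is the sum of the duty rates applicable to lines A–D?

Line A: textile-upper → X.2; leather-soled → X.2.2; ankle boots → X.2.2.2. Scheduled 36%. Quintara agreement on X.2: CTH not met; anti-dumping (Quintara, X.2.2): +19%; total 36% + 19% = 55%. → 55%.
Line B: leather-upper → X.1; wooden-soled → X.1.1; ankle boots → X.1.1.3. Scheduled 15%. No special measure applies. → 15%.
Line C: textile-upper → X.2; leather-soled → X.2.2; ordinary → X.2.2.3. Scheduled 31%. Quintara agreement on X.2: CTH not met; anti-dumping (Quintara, X.2.2): +19%; total 31% + 19% = 50%. → 50%.
Line D: leather-upper → X.1; leather-soled → X.1.2; ordinary → X.1.2.1. Scheduled 8%. Quintara agreement on X.2: X.1.2.1 not covered. → 8%.
Sum: 55% + 15% + 50% + 8% = 128%.

128%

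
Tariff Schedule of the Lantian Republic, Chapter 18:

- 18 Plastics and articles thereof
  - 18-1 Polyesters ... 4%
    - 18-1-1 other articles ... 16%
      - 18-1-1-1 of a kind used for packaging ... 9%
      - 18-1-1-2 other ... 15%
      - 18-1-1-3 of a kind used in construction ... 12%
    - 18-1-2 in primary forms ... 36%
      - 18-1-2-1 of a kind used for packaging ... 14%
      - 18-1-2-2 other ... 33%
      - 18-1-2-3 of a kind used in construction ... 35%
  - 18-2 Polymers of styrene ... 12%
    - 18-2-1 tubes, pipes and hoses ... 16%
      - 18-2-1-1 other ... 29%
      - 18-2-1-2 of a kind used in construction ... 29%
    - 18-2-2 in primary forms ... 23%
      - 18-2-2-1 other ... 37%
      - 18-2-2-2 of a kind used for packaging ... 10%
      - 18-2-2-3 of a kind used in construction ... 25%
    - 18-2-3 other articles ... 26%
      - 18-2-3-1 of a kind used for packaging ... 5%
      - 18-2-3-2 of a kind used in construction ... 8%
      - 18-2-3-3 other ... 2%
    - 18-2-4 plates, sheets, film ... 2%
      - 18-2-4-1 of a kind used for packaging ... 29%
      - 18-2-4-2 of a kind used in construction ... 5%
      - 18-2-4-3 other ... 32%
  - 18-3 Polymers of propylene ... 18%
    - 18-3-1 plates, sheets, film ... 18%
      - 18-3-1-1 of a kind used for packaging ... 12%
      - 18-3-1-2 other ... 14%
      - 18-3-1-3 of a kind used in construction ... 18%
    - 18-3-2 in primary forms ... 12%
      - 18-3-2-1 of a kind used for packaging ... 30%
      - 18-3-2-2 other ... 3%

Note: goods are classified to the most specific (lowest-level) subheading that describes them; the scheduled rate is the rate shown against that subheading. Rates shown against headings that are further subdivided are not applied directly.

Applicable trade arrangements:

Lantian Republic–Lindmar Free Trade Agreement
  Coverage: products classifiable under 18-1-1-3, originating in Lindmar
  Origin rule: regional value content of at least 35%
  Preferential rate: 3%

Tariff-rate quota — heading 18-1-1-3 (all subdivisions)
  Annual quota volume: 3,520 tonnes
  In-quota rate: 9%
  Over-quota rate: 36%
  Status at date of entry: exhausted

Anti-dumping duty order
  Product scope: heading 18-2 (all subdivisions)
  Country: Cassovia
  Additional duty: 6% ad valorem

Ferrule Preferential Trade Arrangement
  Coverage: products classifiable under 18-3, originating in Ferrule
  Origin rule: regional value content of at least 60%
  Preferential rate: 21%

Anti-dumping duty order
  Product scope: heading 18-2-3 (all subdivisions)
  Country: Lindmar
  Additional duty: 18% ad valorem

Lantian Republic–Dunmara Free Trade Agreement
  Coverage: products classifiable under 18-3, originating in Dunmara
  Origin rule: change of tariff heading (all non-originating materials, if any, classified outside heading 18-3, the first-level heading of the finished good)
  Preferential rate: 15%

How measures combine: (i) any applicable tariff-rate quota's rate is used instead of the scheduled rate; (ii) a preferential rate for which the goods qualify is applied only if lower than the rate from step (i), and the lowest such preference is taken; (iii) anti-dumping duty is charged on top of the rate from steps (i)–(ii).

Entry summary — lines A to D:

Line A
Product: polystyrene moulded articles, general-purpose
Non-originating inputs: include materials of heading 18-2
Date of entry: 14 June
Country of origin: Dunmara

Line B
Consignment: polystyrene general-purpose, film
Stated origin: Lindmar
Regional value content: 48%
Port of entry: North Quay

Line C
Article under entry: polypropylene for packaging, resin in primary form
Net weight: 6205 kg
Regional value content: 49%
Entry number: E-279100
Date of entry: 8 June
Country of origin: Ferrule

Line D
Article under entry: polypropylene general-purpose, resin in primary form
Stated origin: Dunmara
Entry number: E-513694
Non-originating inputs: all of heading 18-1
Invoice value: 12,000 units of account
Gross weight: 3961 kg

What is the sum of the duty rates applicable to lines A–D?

Line A: polystyrene → 18-2; moulded articles → 18-2-3; general-purpose → 18-2-3-3. Scheduled 2%. Dunmara agreement on 18-3: 18-2-3-3 not covered. → 2%.
Line B: polystyrene → 18-2; film → 18-2-4; general-purpose → 18-2-4-3. Scheduled 32%. Lindmar agreement on 18-1-1-3: 18-2-4-3 not covered. → 32%.
Line C: polypropylene → 18-3; resin in primary form → 18-3-2; for packaging → 18-3-2-1. Scheduled 30%. Ferrule agreement on 18-3: RVC < 60%. → 30%.
Line D: polypropylene → 18-3; resin in primary form → 18-3-2; general-purpose → 18-3-2-2. Scheduled 3%. Dunmara agreement on 18-3: CTH met → 15% available; preference 15% not lower than 3% → no reduction. → 3%.
Sum: 2% + 32% + 30% + 3% = 67%.

67%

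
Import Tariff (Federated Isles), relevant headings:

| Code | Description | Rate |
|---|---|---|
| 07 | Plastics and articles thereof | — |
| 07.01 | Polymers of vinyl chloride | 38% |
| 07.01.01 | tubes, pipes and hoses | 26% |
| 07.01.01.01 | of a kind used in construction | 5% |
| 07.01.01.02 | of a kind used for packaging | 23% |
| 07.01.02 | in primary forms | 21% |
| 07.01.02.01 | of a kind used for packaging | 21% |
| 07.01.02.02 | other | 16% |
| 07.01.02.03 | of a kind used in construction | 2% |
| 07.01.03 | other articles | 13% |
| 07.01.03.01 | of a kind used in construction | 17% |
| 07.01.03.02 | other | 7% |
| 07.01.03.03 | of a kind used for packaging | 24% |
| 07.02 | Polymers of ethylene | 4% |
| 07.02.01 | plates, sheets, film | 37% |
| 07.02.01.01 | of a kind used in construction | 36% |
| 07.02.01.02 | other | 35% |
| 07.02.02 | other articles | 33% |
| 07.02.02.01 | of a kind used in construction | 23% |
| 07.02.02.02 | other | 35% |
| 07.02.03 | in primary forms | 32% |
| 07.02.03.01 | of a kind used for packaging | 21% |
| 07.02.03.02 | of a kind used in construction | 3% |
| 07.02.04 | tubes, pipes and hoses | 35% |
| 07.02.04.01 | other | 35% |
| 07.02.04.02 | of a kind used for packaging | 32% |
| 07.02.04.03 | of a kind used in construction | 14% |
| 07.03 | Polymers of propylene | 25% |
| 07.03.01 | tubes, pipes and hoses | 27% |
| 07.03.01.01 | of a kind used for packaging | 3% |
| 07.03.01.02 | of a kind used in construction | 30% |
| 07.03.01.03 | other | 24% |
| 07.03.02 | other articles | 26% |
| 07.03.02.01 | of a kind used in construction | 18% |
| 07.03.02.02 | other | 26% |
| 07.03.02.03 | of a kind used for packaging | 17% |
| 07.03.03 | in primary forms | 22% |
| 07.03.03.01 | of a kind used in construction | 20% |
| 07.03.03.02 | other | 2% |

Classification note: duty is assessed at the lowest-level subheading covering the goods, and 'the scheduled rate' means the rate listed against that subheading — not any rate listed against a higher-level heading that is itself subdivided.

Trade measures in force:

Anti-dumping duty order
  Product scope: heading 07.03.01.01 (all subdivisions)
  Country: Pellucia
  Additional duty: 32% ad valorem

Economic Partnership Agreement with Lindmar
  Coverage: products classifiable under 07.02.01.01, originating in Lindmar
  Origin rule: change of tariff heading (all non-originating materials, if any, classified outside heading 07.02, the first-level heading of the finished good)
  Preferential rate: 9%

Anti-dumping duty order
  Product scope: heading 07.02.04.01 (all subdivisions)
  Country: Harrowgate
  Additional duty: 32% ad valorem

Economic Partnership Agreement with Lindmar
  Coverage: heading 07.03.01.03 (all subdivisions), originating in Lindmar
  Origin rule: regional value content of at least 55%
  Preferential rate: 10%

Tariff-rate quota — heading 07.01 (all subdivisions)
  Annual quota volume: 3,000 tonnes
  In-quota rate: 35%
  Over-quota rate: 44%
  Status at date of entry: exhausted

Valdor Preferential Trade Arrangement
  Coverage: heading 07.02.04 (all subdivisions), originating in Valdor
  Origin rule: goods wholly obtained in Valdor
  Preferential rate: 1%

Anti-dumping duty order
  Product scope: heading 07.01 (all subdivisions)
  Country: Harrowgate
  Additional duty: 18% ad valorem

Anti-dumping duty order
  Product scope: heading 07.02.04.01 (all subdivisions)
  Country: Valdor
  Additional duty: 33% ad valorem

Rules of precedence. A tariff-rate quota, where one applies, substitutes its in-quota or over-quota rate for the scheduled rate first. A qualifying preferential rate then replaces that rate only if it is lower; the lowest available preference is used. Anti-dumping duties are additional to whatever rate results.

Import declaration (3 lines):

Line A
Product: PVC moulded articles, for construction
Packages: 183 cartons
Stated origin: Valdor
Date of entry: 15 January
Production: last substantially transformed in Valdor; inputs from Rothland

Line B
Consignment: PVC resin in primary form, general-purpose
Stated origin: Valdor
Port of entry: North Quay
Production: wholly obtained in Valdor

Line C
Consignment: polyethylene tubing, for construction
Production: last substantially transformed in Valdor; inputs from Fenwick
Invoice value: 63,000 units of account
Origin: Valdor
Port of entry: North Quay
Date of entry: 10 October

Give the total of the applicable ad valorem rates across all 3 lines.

Line A: PVC → 07.01; moulded articles → 07.01.03; for construction → 07.01.03.01. Scheduled 17%. quota on 07.01 exhausted → over-quota 44%; Valdor agreement on 07.02.04: 07.01.03.01 not covered. → 44%.
Line B: PVC → 07.01; resin in primary form → 07.01.02; general-purpose → 07.01.02.02. Scheduled 16%. quota on 07.01 exhausted → over-quota 44%; Valdor agreement on 07.02.04: 07.01.02.02 not covered. → 44%.
Line C: polyethylene → 07.02; tubing → 07.02.04; for construction → 07.02.04.03. Scheduled 14%. Valdor agreement on 07.02.04: not wholly obtained. → 14%.
Sum: 44% + 44% + 14% = 102%.

102%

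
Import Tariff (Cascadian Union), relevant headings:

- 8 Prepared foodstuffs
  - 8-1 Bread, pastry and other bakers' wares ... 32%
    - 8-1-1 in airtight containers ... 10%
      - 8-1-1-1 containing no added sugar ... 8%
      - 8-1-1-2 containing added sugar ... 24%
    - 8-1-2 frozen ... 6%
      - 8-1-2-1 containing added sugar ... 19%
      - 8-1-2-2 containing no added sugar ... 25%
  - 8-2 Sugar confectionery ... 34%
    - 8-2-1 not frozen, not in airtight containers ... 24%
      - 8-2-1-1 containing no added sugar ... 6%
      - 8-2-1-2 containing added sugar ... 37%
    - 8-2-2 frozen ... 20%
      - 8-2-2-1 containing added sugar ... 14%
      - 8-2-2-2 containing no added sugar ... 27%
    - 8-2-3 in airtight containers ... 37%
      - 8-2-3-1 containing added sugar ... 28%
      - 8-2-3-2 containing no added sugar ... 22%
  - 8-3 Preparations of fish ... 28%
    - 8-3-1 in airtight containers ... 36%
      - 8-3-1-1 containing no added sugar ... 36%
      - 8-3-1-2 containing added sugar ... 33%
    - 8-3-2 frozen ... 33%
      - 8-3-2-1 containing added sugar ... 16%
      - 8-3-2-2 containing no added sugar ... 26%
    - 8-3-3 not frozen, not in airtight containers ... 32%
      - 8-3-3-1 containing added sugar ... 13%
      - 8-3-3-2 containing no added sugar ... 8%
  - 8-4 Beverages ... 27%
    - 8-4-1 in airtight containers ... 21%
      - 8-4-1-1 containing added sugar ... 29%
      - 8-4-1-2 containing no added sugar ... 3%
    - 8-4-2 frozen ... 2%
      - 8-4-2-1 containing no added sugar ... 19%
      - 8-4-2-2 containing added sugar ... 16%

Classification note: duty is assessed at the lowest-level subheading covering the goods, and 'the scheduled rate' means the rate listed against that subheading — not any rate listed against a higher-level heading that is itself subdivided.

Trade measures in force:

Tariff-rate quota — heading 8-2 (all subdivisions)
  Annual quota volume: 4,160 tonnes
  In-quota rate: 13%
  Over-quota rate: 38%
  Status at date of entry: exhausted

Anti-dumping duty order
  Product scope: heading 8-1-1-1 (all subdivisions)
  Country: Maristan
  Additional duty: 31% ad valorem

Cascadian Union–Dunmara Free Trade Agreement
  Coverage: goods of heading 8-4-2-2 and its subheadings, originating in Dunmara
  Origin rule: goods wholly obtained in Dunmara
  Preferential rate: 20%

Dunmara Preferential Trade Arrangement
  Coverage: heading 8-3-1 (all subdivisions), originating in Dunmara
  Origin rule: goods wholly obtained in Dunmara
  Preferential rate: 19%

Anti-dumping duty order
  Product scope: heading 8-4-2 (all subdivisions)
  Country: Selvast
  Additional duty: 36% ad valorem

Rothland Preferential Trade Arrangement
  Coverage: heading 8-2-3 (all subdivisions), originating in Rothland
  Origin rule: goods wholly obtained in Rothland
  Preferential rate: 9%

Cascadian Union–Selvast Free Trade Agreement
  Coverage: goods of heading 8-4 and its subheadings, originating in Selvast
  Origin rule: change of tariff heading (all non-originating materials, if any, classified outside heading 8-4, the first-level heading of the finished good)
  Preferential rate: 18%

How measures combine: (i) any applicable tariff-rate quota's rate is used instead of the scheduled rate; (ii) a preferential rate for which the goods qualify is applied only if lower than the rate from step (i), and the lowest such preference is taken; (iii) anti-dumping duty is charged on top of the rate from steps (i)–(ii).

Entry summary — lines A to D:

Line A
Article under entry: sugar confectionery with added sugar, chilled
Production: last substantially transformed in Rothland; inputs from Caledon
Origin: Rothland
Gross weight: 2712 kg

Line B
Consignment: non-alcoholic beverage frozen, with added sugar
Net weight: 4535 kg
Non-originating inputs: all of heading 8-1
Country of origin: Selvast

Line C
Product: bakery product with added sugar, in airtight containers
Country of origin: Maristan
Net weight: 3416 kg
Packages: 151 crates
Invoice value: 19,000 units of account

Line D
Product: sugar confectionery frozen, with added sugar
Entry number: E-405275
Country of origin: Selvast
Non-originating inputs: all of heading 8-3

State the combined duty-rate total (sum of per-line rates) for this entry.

Line A: sugar confectionery → 8-2; chilled → 8-2-1; with added sugar → 8-2-1-2. Scheduled 37%. quota on 8-2 exhausted → over-quota 38%; Rothland agreement on 8-2-3: 8-2-1-2 not covered. → 38%.
Line B: non-alcoholic beverage → 8-4; frozen → 8-4-2; with added sugar → 8-4-2-2. Scheduled 16%. Selvast agreement on 8-4: CTH met → 18% available; preference 18% not lower than 16% → no reduction; anti-dumping (Selvast, 8-4-2): +36%; total 16% + 36% = 52%. → 52%.
Line C: bakery product → 8-1; in airtight containers → 8-1-1; with added sugar → 8-1-1-2. Scheduled 24%. No special measure applies. → 24%.
Line D: sugar confectionery → 8-2; frozen → 8-2-2; with added sugar → 8-2-2-1. Scheduled 14%. quota on 8-2 exhausted → over-quota 38%; Selvast agreement on 8-4: 8-2-2-1 not covered. → 38%.
Sum: 38% + 52% + 24% + 38% = 152%.

152%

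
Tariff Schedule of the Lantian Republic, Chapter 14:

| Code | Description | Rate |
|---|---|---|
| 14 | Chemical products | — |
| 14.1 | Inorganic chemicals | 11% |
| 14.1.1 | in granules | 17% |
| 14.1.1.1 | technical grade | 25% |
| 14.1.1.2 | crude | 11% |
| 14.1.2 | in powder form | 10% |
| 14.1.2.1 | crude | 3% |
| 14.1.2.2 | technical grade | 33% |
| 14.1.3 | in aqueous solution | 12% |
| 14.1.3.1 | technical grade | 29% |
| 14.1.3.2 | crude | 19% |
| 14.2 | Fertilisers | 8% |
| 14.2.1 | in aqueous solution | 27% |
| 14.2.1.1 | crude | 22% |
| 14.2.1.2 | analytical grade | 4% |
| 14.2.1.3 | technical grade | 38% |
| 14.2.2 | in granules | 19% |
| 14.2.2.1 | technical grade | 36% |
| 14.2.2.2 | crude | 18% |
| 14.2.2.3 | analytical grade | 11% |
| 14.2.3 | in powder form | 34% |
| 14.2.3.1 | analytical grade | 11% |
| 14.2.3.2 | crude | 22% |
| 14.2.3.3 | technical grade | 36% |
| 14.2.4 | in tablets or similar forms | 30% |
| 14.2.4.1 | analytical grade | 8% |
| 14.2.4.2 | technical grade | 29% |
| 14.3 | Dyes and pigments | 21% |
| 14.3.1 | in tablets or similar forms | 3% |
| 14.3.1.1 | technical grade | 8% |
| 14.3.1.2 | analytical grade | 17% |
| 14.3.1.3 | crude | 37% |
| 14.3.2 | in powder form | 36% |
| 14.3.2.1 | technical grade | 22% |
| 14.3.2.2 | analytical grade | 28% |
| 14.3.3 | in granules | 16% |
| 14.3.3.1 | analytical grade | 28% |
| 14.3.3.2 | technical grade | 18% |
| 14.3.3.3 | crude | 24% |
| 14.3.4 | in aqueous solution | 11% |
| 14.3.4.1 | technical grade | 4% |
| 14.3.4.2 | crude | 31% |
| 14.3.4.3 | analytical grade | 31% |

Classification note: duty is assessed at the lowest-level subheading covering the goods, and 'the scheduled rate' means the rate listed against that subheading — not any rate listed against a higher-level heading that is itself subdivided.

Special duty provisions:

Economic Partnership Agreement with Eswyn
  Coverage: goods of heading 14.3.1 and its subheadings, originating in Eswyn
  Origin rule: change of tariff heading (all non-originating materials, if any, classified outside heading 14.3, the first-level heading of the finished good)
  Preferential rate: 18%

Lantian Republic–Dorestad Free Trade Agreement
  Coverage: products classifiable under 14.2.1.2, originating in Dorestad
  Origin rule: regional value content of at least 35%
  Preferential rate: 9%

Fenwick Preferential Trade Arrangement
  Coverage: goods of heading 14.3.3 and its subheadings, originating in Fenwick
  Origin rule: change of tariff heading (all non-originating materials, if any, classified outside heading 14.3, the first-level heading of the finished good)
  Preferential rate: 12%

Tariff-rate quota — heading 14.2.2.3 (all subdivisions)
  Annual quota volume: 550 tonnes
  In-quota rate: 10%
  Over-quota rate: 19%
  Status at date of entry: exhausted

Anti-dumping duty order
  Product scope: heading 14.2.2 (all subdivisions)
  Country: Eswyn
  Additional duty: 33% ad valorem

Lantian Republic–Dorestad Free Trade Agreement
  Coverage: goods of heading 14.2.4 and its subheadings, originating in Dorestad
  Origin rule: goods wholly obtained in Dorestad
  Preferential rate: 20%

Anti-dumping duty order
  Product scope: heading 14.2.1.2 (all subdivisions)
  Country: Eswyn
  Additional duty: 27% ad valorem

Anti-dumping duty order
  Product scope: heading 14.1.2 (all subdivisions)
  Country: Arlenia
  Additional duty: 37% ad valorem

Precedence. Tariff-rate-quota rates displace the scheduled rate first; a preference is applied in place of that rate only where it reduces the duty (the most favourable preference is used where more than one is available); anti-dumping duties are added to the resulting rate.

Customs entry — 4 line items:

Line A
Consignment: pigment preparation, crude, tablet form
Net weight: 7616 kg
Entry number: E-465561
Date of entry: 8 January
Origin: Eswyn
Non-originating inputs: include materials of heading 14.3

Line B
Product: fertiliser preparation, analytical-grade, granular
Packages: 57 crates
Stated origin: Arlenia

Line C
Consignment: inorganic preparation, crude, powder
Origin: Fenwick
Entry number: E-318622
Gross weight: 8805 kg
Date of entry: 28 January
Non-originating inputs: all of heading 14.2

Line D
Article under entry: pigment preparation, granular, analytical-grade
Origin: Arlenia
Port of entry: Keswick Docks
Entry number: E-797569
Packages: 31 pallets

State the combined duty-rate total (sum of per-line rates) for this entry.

87%

Line A: pigment → 14.3; tablet form → 14.3.1; crude → 14.3.1.3. Scheduled 37%. Eswyn agreement on 14.3.1: CTH not met. → 37%.
Line B: fertiliser → 14.2; granular → 14.2.2; analytical-grade → 14.2.2.3. Scheduled 11%. quota on 14.2.2.3 exhausted → over-quota 19%. → 19%.
Line C: inorganic → 14.1; powder → 14.1.2; crude → 14.1.2.1. Scheduled 3%. Fenwick agreement on 14.3.3: 14.1.2.1 not covered. → 3%.
Line D: pigment → 14.3; granular → 14.3.3; analytical-grade → 14.3.3.1. Scheduled 28%. No special measure applies. → 28%.
Sum: 37% + 19% + 3% + 28% = 87%.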